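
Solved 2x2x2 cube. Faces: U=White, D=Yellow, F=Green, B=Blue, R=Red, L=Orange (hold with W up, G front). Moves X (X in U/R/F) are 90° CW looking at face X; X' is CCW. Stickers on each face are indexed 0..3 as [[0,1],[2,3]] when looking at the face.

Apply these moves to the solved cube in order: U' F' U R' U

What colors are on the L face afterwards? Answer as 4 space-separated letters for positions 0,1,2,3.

Answer: Y W O W

Derivation:
After move 1 (U'): U=WWWW F=OOGG R=GGRR B=RRBB L=BBOO
After move 2 (F'): F=OGOG U=WWGR R=YGYR D=BOYY L=BWOW
After move 3 (U): U=GWRW F=YGOG R=RRYR B=BWBB L=OGOW
After move 4 (R'): R=RRRY U=GBRB F=YWOW D=BGYG B=YWOB
After move 5 (U): U=RGBB F=RROW R=YWRY B=OGOB L=YWOW
Query: L face = YWOW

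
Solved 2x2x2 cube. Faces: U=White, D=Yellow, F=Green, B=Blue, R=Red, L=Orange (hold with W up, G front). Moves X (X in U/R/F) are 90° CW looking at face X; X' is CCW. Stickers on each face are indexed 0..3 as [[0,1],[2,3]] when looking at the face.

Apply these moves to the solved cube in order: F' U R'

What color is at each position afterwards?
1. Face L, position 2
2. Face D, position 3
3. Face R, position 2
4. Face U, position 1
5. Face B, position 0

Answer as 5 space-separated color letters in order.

After move 1 (F'): F=GGGG U=WWRR R=YRYR D=OOYY L=OWOW
After move 2 (U): U=RWRW F=YRGG R=BBYR B=OWBB L=GGOW
After move 3 (R'): R=BRBY U=RBRO F=YWGW D=ORYG B=YWOB
Query 1: L[2] = O
Query 2: D[3] = G
Query 3: R[2] = B
Query 4: U[1] = B
Query 5: B[0] = Y

Answer: O G B B Y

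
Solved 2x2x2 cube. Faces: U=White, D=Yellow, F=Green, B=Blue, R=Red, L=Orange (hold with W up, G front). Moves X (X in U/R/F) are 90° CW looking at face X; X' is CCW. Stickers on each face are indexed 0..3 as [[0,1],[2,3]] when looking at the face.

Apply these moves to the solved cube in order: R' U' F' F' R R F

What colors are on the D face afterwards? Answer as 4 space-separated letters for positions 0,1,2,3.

Answer: W R Y Y

Derivation:
After move 1 (R'): R=RRRR U=WBWB F=GWGW D=YGYG B=YBYB
After move 2 (U'): U=BBWW F=OOGW R=GWRR B=RRYB L=YBOO
After move 3 (F'): F=OWOG U=BBGR R=GWYR D=BOYG L=YWOW
After move 4 (F'): F=WGOO U=BBGY R=OWBR D=WWYG L=YROG
After move 5 (R): R=BORW U=BGGO F=WWOG D=WYYR B=YRBB
After move 6 (R): R=RBWO U=BWGG F=WYOR D=WBYY B=ORGB
After move 7 (F): F=OWRY U=BWGR R=GBGO D=WRYY L=YWOB
Query: D face = WRYY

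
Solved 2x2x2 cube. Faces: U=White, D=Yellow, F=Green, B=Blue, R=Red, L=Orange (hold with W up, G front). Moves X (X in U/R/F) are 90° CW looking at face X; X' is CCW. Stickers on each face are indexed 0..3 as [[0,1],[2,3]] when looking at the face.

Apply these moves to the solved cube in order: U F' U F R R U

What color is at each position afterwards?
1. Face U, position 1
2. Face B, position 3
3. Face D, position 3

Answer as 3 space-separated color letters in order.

After move 1 (U): U=WWWW F=RRGG R=BBRR B=OOBB L=GGOO
After move 2 (F'): F=RGRG U=WWBR R=YBYR D=GOYY L=GWOW
After move 3 (U): U=BWRW F=YBRG R=OOYR B=GWBB L=RGOW
After move 4 (F): F=RYGB U=BWWG R=ROWR D=YOYY L=RGOO
After move 5 (R): R=WRRO U=BYWB F=ROGY D=YBYG B=GWWB
After move 6 (R): R=RWOR U=BOWY F=RBGG D=YWYG B=BWYB
After move 7 (U): U=WBYO F=RWGG R=BWOR B=RGYB L=RBOO
Query 1: U[1] = B
Query 2: B[3] = B
Query 3: D[3] = G

Answer: B B G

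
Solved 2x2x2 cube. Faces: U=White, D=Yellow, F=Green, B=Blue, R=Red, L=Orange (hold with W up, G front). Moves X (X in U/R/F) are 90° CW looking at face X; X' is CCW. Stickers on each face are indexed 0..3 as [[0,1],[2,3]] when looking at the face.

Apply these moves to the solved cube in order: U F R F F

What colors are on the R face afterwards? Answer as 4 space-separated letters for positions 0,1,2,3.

After move 1 (U): U=WWWW F=RRGG R=BBRR B=OOBB L=GGOO
After move 2 (F): F=GRGR U=WWOG R=WBWR D=RBYY L=GYOY
After move 3 (R): R=WWRB U=WROR F=GBGY D=RBYO B=GOWB
After move 4 (F): F=GGYB U=WRYY R=OWRB D=RWYO L=GROB
After move 5 (F): F=YGBG U=WRBR R=YWYB D=ROYO L=GROW
Query: R face = YWYB

Answer: Y W Y B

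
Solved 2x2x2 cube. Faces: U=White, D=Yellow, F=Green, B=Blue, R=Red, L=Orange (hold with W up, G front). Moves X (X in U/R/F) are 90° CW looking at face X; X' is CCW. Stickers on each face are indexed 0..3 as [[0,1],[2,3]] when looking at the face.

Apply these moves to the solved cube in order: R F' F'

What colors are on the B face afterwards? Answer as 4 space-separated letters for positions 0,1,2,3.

Answer: W B W B

Derivation:
After move 1 (R): R=RRRR U=WGWG F=GYGY D=YBYB B=WBWB
After move 2 (F'): F=YYGG U=WGRR R=BRYR D=OOYB L=OGOW
After move 3 (F'): F=YGYG U=WGBY R=OROR D=GWYB L=OROR
Query: B face = WBWB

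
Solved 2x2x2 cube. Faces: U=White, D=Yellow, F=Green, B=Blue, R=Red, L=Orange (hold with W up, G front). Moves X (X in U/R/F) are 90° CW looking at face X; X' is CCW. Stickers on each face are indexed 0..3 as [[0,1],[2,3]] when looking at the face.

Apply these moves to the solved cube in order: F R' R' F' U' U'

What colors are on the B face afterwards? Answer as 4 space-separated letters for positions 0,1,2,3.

Answer: B B G B

Derivation:
After move 1 (F): F=GGGG U=WWOO R=WRWR D=RRYY L=OYOY
After move 2 (R'): R=RRWW U=WBOB F=GWGO D=RGYG B=YBRB
After move 3 (R'): R=RWRW U=WROY F=GBGB D=RWYO B=GBGB
After move 4 (F'): F=BBGG U=WRRR R=WWRW D=YYYO L=OYOO
After move 5 (U'): U=RRWR F=OYGG R=BBRW B=WWGB L=GBOO
After move 6 (U'): U=RRRW F=GBGG R=OYRW B=BBGB L=WWOO
Query: B face = BBGB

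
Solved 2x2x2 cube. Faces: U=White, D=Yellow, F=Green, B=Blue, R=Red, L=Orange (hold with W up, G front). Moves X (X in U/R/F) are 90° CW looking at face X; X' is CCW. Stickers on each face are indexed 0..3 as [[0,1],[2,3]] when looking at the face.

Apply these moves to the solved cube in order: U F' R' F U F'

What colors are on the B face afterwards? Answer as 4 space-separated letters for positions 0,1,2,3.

Answer: G G O B

Derivation:
After move 1 (U): U=WWWW F=RRGG R=BBRR B=OOBB L=GGOO
After move 2 (F'): F=RGRG U=WWBR R=YBYR D=GOYY L=GWOW
After move 3 (R'): R=BRYY U=WBBO F=RWRR D=GGYG B=YOOB
After move 4 (F): F=RRRW U=WBWW R=BROY D=YBYG L=GGOG
After move 5 (U): U=WWWB F=BRRW R=YOOY B=GGOB L=RROG
After move 6 (F'): F=RWBR U=WWYO R=BOYY D=RGYG L=RBOW
Query: B face = GGOB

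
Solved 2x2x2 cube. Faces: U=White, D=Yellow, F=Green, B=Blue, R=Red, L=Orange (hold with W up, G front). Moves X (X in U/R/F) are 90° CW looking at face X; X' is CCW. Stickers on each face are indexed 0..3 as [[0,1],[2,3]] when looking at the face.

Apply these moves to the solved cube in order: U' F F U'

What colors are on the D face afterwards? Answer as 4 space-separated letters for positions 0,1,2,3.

After move 1 (U'): U=WWWW F=OOGG R=GGRR B=RRBB L=BBOO
After move 2 (F): F=GOGO U=WWOB R=WGWR D=RGYY L=BYOY
After move 3 (F): F=GGOO U=WWYY R=OGBR D=WWYY L=BROG
After move 4 (U'): U=WYWY F=BROO R=GGBR B=OGBB L=RROG
Query: D face = WWYY

Answer: W W Y Y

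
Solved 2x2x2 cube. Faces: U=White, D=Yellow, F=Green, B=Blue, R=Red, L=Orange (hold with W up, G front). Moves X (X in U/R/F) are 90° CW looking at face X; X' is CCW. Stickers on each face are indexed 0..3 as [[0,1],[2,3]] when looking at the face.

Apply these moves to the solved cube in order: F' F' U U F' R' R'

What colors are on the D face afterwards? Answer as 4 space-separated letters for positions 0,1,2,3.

Answer: R Y Y O

Derivation:
After move 1 (F'): F=GGGG U=WWRR R=YRYR D=OOYY L=OWOW
After move 2 (F'): F=GGGG U=WWYY R=OROR D=WWYY L=OROR
After move 3 (U): U=YWYW F=ORGG R=BBOR B=ORBB L=GGOR
After move 4 (U): U=YYWW F=BBGG R=OROR B=GGBB L=OROR
After move 5 (F'): F=BGBG U=YYOO R=WRWR D=RRYY L=OWOW
After move 6 (R'): R=RRWW U=YBOG F=BYBO D=RGYG B=YGRB
After move 7 (R'): R=RWRW U=YROY F=BBBG D=RYYO B=GGGB
Query: D face = RYYO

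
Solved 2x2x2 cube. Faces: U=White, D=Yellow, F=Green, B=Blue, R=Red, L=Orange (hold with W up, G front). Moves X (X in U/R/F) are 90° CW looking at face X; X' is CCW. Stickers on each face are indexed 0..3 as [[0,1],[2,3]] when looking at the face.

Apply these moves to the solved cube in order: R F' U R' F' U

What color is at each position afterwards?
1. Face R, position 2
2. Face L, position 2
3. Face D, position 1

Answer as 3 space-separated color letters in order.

After move 1 (R): R=RRRR U=WGWG F=GYGY D=YBYB B=WBWB
After move 2 (F'): F=YYGG U=WGRR R=BRYR D=OOYB L=OGOW
After move 3 (U): U=RWRG F=BRGG R=WBYR B=OGWB L=YYOW
After move 4 (R'): R=BRWY U=RWRO F=BWGG D=ORYG B=BGOB
After move 5 (F'): F=WGBG U=RWBW R=RROY D=YWYG L=YOOR
After move 6 (U): U=BRWW F=RRBG R=BGOY B=YOOB L=WGOR
Query 1: R[2] = O
Query 2: L[2] = O
Query 3: D[1] = W

Answer: O O W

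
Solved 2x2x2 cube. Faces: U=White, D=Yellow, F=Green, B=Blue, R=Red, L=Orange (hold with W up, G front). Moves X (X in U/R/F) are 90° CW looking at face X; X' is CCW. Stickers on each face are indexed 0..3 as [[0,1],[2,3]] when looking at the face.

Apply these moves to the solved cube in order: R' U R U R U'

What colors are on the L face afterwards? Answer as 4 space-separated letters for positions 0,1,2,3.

After move 1 (R'): R=RRRR U=WBWB F=GWGW D=YGYG B=YBYB
After move 2 (U): U=WWBB F=RRGW R=YBRR B=OOYB L=GWOO
After move 3 (R): R=RYRB U=WRBW F=RGGG D=YYYO B=BOWB
After move 4 (U): U=BWWR F=RYGG R=BORB B=GWWB L=RGOO
After move 5 (R): R=RBBO U=BYWG F=RYGO D=YWYG B=RWWB
After move 6 (U'): U=YGBW F=RGGO R=RYBO B=RBWB L=RWOO
Query: L face = RWOO

Answer: R W O O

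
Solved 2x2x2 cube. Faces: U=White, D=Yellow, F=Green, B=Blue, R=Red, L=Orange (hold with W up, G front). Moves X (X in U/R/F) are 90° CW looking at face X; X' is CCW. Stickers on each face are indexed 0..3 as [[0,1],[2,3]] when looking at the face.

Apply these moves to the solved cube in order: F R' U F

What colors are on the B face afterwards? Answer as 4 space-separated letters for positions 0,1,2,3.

After move 1 (F): F=GGGG U=WWOO R=WRWR D=RRYY L=OYOY
After move 2 (R'): R=RRWW U=WBOB F=GWGO D=RGYG B=YBRB
After move 3 (U): U=OWBB F=RRGO R=YBWW B=OYRB L=GWOY
After move 4 (F): F=GROR U=OWYW R=BBBW D=WYYG L=GROG
Query: B face = OYRB

Answer: O Y R B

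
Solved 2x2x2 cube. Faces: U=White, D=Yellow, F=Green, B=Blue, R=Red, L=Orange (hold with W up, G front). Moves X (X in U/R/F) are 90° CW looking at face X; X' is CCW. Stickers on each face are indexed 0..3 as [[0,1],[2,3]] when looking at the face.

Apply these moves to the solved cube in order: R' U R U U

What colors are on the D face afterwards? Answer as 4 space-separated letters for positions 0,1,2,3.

After move 1 (R'): R=RRRR U=WBWB F=GWGW D=YGYG B=YBYB
After move 2 (U): U=WWBB F=RRGW R=YBRR B=OOYB L=GWOO
After move 3 (R): R=RYRB U=WRBW F=RGGG D=YYYO B=BOWB
After move 4 (U): U=BWWR F=RYGG R=BORB B=GWWB L=RGOO
After move 5 (U): U=WBRW F=BOGG R=GWRB B=RGWB L=RYOO
Query: D face = YYYO

Answer: Y Y Y O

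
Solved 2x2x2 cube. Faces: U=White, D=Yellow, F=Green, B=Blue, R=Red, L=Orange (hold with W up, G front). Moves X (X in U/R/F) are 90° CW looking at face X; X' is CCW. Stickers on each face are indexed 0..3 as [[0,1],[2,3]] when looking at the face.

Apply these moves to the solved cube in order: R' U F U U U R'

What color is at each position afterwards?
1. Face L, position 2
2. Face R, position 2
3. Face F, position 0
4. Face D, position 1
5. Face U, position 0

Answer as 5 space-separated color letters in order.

Answer: O G G Y W

Derivation:
After move 1 (R'): R=RRRR U=WBWB F=GWGW D=YGYG B=YBYB
After move 2 (U): U=WWBB F=RRGW R=YBRR B=OOYB L=GWOO
After move 3 (F): F=GRWR U=WWOW R=BBBR D=RYYG L=GYOG
After move 4 (U): U=OWWW F=BBWR R=OOBR B=GYYB L=GROG
After move 5 (U): U=WOWW F=OOWR R=GYBR B=GRYB L=BBOG
After move 6 (U): U=WWWO F=GYWR R=GRBR B=BBYB L=OOOG
After move 7 (R'): R=RRGB U=WYWB F=GWWO D=RYYR B=GBYB
Query 1: L[2] = O
Query 2: R[2] = G
Query 3: F[0] = G
Query 4: D[1] = Y
Query 5: U[0] = W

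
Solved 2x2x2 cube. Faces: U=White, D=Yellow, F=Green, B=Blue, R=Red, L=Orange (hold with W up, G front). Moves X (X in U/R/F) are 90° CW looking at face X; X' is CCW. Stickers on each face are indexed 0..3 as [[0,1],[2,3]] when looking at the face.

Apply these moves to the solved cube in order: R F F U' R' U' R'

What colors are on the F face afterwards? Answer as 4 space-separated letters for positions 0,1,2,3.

Answer: W O Y W

Derivation:
After move 1 (R): R=RRRR U=WGWG F=GYGY D=YBYB B=WBWB
After move 2 (F): F=GGYY U=WGOO R=WRGR D=RRYB L=OYOB
After move 3 (F): F=YGYG U=WGBY R=OROR D=GWYB L=OROR
After move 4 (U'): U=GYWB F=ORYG R=YGOR B=ORWB L=WBOR
After move 5 (R'): R=GRYO U=GWWO F=OYYB D=GRYG B=BRWB
After move 6 (U'): U=WOGW F=WBYB R=OYYO B=GRWB L=BROR
After move 7 (R'): R=YOOY U=WWGG F=WOYW D=GBYB B=GRRB
Query: F face = WOYW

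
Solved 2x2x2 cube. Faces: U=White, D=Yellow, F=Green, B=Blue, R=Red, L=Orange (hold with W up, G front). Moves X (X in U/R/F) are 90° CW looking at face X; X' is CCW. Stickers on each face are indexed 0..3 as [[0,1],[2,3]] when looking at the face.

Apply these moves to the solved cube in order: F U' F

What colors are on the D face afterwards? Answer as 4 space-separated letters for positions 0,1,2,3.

After move 1 (F): F=GGGG U=WWOO R=WRWR D=RRYY L=OYOY
After move 2 (U'): U=WOWO F=OYGG R=GGWR B=WRBB L=BBOY
After move 3 (F): F=GOGY U=WOYB R=WGOR D=WGYY L=BROR
Query: D face = WGYY

Answer: W G Y Y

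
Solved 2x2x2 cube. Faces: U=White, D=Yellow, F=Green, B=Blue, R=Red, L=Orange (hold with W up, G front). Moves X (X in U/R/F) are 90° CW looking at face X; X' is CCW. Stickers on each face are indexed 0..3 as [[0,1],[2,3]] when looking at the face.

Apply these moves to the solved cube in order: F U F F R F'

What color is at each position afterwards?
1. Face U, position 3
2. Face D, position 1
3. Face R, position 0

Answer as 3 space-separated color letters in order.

After move 1 (F): F=GGGG U=WWOO R=WRWR D=RRYY L=OYOY
After move 2 (U): U=OWOW F=WRGG R=BBWR B=OYBB L=GGOY
After move 3 (F): F=GWGR U=OWYG R=OBWR D=WBYY L=GROR
After move 4 (F): F=GGRW U=OWRR R=YBGR D=WOYY L=GWOB
After move 5 (R): R=GYRB U=OGRW F=GORY D=WBYO B=RYWB
After move 6 (F'): F=OYGR U=OGGR R=BYWB D=WBYO L=GWOR
Query 1: U[3] = R
Query 2: D[1] = B
Query 3: R[0] = B

Answer: R B B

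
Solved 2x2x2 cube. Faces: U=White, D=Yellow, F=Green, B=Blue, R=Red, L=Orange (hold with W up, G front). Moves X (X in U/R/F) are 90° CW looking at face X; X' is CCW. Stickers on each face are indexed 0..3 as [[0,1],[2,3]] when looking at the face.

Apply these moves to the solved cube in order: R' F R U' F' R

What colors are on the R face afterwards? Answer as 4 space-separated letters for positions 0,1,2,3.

Answer: R Y R R

Derivation:
After move 1 (R'): R=RRRR U=WBWB F=GWGW D=YGYG B=YBYB
After move 2 (F): F=GGWW U=WBOO R=WRBR D=RRYG L=OYOG
After move 3 (R): R=BWRR U=WGOW F=GRWG D=RYYY B=OBBB
After move 4 (U'): U=GWWO F=OYWG R=GRRR B=BWBB L=OBOG
After move 5 (F'): F=YGOW U=GWGR R=YRRR D=BGYY L=OOOW
After move 6 (R): R=RYRR U=GGGW F=YGOY D=BBYB B=RWWB
Query: R face = RYRR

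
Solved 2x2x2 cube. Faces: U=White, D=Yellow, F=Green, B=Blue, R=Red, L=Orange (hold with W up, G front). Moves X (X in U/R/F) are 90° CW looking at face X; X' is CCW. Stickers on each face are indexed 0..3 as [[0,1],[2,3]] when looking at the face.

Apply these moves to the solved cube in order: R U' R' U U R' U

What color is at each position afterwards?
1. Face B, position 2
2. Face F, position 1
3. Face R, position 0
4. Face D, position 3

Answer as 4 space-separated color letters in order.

After move 1 (R): R=RRRR U=WGWG F=GYGY D=YBYB B=WBWB
After move 2 (U'): U=GGWW F=OOGY R=GYRR B=RRWB L=WBOO
After move 3 (R'): R=YRGR U=GWWR F=OGGW D=YOYY B=BRBB
After move 4 (U): U=WGRW F=YRGW R=BRGR B=WBBB L=OGOO
After move 5 (U): U=RWWG F=BRGW R=WBGR B=OGBB L=YROO
After move 6 (R'): R=BRWG U=RBWO F=BWGG D=YRYW B=YGOB
After move 7 (U): U=WROB F=BRGG R=YGWG B=YROB L=BWOO
Query 1: B[2] = O
Query 2: F[1] = R
Query 3: R[0] = Y
Query 4: D[3] = W

Answer: O R Y W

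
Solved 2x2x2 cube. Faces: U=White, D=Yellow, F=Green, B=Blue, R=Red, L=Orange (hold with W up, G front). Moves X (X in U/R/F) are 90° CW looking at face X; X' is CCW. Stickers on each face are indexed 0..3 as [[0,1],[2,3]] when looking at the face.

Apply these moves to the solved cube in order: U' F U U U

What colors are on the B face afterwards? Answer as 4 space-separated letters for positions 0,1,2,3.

Answer: W G B B

Derivation:
After move 1 (U'): U=WWWW F=OOGG R=GGRR B=RRBB L=BBOO
After move 2 (F): F=GOGO U=WWOB R=WGWR D=RGYY L=BYOY
After move 3 (U): U=OWBW F=WGGO R=RRWR B=BYBB L=GOOY
After move 4 (U): U=BOWW F=RRGO R=BYWR B=GOBB L=WGOY
After move 5 (U): U=WBWO F=BYGO R=GOWR B=WGBB L=RROY
Query: B face = WGBB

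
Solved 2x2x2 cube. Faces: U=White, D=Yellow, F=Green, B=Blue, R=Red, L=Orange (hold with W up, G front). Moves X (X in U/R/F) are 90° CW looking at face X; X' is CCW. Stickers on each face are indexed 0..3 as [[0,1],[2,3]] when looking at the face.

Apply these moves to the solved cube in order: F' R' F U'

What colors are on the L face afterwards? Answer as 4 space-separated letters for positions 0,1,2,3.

After move 1 (F'): F=GGGG U=WWRR R=YRYR D=OOYY L=OWOW
After move 2 (R'): R=RRYY U=WBRB F=GWGR D=OGYG B=YBOB
After move 3 (F): F=GGRW U=WBWW R=RRBY D=YRYG L=OOOG
After move 4 (U'): U=BWWW F=OORW R=GGBY B=RROB L=YBOG
Query: L face = YBOG

Answer: Y B O G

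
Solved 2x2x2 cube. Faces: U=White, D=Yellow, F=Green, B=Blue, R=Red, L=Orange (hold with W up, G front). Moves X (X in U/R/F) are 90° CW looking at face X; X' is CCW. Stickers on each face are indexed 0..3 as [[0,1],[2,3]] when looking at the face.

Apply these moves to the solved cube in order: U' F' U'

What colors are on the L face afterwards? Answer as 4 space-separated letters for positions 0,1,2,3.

Answer: R R O W

Derivation:
After move 1 (U'): U=WWWW F=OOGG R=GGRR B=RRBB L=BBOO
After move 2 (F'): F=OGOG U=WWGR R=YGYR D=BOYY L=BWOW
After move 3 (U'): U=WRWG F=BWOG R=OGYR B=YGBB L=RROW
Query: L face = RROW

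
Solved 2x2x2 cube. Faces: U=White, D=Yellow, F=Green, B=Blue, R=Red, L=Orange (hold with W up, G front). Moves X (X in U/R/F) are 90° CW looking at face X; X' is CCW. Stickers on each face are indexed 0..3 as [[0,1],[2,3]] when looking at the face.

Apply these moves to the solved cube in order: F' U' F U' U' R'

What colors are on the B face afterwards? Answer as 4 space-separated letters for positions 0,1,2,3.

Answer: Y O G B

Derivation:
After move 1 (F'): F=GGGG U=WWRR R=YRYR D=OOYY L=OWOW
After move 2 (U'): U=WRWR F=OWGG R=GGYR B=YRBB L=BBOW
After move 3 (F): F=GOGW U=WRWB R=WGRR D=YGYY L=BOOO
After move 4 (U'): U=RBWW F=BOGW R=GORR B=WGBB L=YROO
After move 5 (U'): U=BWRW F=YRGW R=BORR B=GOBB L=WGOO
After move 6 (R'): R=ORBR U=BBRG F=YWGW D=YRYW B=YOGB
Query: B face = YOGB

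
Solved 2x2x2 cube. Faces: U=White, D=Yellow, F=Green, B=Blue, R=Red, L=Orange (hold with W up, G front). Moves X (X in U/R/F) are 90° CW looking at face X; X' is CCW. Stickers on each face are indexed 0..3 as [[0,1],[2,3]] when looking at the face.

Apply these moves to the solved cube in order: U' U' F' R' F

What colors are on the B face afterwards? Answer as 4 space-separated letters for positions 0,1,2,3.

After move 1 (U'): U=WWWW F=OOGG R=GGRR B=RRBB L=BBOO
After move 2 (U'): U=WWWW F=BBGG R=OORR B=GGBB L=RROO
After move 3 (F'): F=BGBG U=WWOR R=YOYR D=ROYY L=RWOW
After move 4 (R'): R=ORYY U=WBOG F=BWBR D=RGYG B=YGOB
After move 5 (F): F=BBRW U=WBWW R=ORGY D=YOYG L=RROG
Query: B face = YGOB

Answer: Y G O B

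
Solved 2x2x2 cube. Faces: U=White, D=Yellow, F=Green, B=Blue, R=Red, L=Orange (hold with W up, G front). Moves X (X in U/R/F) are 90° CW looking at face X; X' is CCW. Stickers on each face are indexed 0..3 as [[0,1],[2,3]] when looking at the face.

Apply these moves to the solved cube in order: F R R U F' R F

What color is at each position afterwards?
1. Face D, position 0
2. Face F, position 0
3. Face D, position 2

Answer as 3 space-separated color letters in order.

Answer: W R Y

Derivation:
After move 1 (F): F=GGGG U=WWOO R=WRWR D=RRYY L=OYOY
After move 2 (R): R=WWRR U=WGOG F=GRGY D=RBYB B=OBWB
After move 3 (R): R=RWRW U=WROY F=GBGB D=RWYO B=GBGB
After move 4 (U): U=OWYR F=RWGB R=GBRW B=OYGB L=GBOY
After move 5 (F'): F=WBRG U=OWGR R=WBRW D=BYYO L=GROY
After move 6 (R): R=RWWB U=OBGG F=WYRO D=BGYO B=RYWB
After move 7 (F): F=RWOY U=OBYR R=GWGB D=WRYO L=GBOG
Query 1: D[0] = W
Query 2: F[0] = R
Query 3: D[2] = Y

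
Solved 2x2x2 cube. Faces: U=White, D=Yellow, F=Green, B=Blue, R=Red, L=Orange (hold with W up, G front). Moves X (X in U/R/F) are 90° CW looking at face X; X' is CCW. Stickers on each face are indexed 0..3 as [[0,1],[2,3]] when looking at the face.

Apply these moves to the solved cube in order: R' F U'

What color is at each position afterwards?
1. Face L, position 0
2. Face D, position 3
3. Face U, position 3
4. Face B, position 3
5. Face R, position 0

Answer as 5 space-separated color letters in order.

After move 1 (R'): R=RRRR U=WBWB F=GWGW D=YGYG B=YBYB
After move 2 (F): F=GGWW U=WBOO R=WRBR D=RRYG L=OYOG
After move 3 (U'): U=BOWO F=OYWW R=GGBR B=WRYB L=YBOG
Query 1: L[0] = Y
Query 2: D[3] = G
Query 3: U[3] = O
Query 4: B[3] = B
Query 5: R[0] = G

Answer: Y G O B G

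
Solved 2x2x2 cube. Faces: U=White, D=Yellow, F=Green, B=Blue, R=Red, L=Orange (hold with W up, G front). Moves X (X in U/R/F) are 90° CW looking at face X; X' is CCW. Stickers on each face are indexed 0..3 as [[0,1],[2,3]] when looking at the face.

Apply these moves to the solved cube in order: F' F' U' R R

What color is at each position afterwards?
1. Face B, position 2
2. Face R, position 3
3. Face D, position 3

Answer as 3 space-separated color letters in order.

Answer: R G Y

Derivation:
After move 1 (F'): F=GGGG U=WWRR R=YRYR D=OOYY L=OWOW
After move 2 (F'): F=GGGG U=WWYY R=OROR D=WWYY L=OROR
After move 3 (U'): U=WYWY F=ORGG R=GGOR B=ORBB L=BBOR
After move 4 (R): R=OGRG U=WRWG F=OWGY D=WBYO B=YRYB
After move 5 (R): R=ROGG U=WWWY F=OBGO D=WYYY B=GRRB
Query 1: B[2] = R
Query 2: R[3] = G
Query 3: D[3] = Y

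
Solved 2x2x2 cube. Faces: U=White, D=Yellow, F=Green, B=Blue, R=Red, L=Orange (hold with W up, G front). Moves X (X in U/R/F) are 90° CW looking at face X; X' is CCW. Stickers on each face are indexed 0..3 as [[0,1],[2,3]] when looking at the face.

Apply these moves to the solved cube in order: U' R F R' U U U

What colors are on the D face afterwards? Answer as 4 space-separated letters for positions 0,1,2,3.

Answer: R O Y Y

Derivation:
After move 1 (U'): U=WWWW F=OOGG R=GGRR B=RRBB L=BBOO
After move 2 (R): R=RGRG U=WOWG F=OYGY D=YBYR B=WRWB
After move 3 (F): F=GOYY U=WOOB R=WGGG D=RRYR L=BYOB
After move 4 (R'): R=GGWG U=WWOW F=GOYB D=ROYY B=RRRB
After move 5 (U): U=OWWW F=GGYB R=RRWG B=BYRB L=GOOB
After move 6 (U): U=WOWW F=RRYB R=BYWG B=GORB L=GGOB
After move 7 (U): U=WWWO F=BYYB R=GOWG B=GGRB L=RROB
Query: D face = ROYY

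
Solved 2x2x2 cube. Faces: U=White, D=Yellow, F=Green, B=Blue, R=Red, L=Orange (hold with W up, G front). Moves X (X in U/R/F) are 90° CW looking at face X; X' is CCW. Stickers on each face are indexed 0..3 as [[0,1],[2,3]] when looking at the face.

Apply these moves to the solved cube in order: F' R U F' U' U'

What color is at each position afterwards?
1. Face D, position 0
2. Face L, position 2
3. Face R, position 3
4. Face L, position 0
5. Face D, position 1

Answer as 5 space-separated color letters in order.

After move 1 (F'): F=GGGG U=WWRR R=YRYR D=OOYY L=OWOW
After move 2 (R): R=YYRR U=WGRG F=GOGY D=OBYB B=RBWB
After move 3 (U): U=RWGG F=YYGY R=RBRR B=OWWB L=GOOW
After move 4 (F'): F=YYYG U=RWRR R=BBOR D=OWYB L=GGOG
After move 5 (U'): U=WRRR F=GGYG R=YYOR B=BBWB L=OWOG
After move 6 (U'): U=RRWR F=OWYG R=GGOR B=YYWB L=BBOG
Query 1: D[0] = O
Query 2: L[2] = O
Query 3: R[3] = R
Query 4: L[0] = B
Query 5: D[1] = W

Answer: O O R B W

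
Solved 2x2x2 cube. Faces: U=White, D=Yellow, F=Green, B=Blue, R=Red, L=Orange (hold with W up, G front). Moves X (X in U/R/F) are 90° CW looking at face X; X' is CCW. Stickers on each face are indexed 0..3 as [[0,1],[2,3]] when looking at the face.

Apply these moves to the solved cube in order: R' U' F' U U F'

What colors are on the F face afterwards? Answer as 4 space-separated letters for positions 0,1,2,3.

After move 1 (R'): R=RRRR U=WBWB F=GWGW D=YGYG B=YBYB
After move 2 (U'): U=BBWW F=OOGW R=GWRR B=RRYB L=YBOO
After move 3 (F'): F=OWOG U=BBGR R=GWYR D=BOYG L=YWOW
After move 4 (U): U=GBRB F=GWOG R=RRYR B=YWYB L=OWOW
After move 5 (U): U=RGBB F=RROG R=YWYR B=OWYB L=GWOW
After move 6 (F'): F=RGRO U=RGYY R=OWBR D=WWYG L=GBOB
Query: F face = RGRO

Answer: R G R O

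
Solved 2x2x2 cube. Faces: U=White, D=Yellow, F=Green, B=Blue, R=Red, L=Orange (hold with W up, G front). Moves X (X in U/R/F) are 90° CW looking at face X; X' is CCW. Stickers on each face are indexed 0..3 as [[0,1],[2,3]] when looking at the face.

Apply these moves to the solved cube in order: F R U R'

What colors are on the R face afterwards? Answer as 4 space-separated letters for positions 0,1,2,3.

Answer: B R O R

Derivation:
After move 1 (F): F=GGGG U=WWOO R=WRWR D=RRYY L=OYOY
After move 2 (R): R=WWRR U=WGOG F=GRGY D=RBYB B=OBWB
After move 3 (U): U=OWGG F=WWGY R=OBRR B=OYWB L=GROY
After move 4 (R'): R=BROR U=OWGO F=WWGG D=RWYY B=BYBB
Query: R face = BROR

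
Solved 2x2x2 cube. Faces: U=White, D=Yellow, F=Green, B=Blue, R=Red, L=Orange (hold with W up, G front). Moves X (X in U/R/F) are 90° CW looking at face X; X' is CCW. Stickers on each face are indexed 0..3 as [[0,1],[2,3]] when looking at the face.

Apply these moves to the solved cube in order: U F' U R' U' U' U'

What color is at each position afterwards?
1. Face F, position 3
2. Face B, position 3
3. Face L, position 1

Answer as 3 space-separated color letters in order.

Answer: W B W

Derivation:
After move 1 (U): U=WWWW F=RRGG R=BBRR B=OOBB L=GGOO
After move 2 (F'): F=RGRG U=WWBR R=YBYR D=GOYY L=GWOW
After move 3 (U): U=BWRW F=YBRG R=OOYR B=GWBB L=RGOW
After move 4 (R'): R=OROY U=BBRG F=YWRW D=GBYG B=YWOB
After move 5 (U'): U=BGBR F=RGRW R=YWOY B=OROB L=YWOW
After move 6 (U'): U=GRBB F=YWRW R=RGOY B=YWOB L=OROW
After move 7 (U'): U=RBGB F=ORRW R=YWOY B=RGOB L=YWOW
Query 1: F[3] = W
Query 2: B[3] = B
Query 3: L[1] = W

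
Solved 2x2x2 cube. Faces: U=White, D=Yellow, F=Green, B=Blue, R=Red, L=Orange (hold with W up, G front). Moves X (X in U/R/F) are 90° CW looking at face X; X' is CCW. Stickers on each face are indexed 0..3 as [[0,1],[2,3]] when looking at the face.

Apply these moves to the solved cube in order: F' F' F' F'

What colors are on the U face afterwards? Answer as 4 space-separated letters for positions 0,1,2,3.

Answer: W W W W

Derivation:
After move 1 (F'): F=GGGG U=WWRR R=YRYR D=OOYY L=OWOW
After move 2 (F'): F=GGGG U=WWYY R=OROR D=WWYY L=OROR
After move 3 (F'): F=GGGG U=WWOO R=WRWR D=RRYY L=OYOY
After move 4 (F'): F=GGGG U=WWWW R=RRRR D=YYYY L=OOOO
Query: U face = WWWW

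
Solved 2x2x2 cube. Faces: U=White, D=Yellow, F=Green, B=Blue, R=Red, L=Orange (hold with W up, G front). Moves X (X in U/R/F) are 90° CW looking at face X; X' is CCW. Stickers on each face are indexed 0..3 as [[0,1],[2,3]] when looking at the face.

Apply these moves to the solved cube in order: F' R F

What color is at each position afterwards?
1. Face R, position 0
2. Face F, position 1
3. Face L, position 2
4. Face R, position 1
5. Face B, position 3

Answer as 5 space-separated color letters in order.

After move 1 (F'): F=GGGG U=WWRR R=YRYR D=OOYY L=OWOW
After move 2 (R): R=YYRR U=WGRG F=GOGY D=OBYB B=RBWB
After move 3 (F): F=GGYO U=WGWW R=RYGR D=RYYB L=OOOB
Query 1: R[0] = R
Query 2: F[1] = G
Query 3: L[2] = O
Query 4: R[1] = Y
Query 5: B[3] = B

Answer: R G O Y B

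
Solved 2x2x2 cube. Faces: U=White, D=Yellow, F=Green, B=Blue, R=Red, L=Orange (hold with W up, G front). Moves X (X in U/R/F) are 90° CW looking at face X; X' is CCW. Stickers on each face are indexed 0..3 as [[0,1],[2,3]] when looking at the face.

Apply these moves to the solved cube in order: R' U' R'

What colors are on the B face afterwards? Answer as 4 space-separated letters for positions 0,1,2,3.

Answer: G R G B

Derivation:
After move 1 (R'): R=RRRR U=WBWB F=GWGW D=YGYG B=YBYB
After move 2 (U'): U=BBWW F=OOGW R=GWRR B=RRYB L=YBOO
After move 3 (R'): R=WRGR U=BYWR F=OBGW D=YOYW B=GRGB
Query: B face = GRGB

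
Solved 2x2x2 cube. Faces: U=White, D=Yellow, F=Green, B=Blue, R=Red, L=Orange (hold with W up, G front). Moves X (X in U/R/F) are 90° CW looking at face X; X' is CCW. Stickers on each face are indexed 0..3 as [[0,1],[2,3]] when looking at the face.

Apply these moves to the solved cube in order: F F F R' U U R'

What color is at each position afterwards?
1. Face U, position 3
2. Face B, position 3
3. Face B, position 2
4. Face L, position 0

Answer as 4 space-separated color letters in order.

After move 1 (F): F=GGGG U=WWOO R=WRWR D=RRYY L=OYOY
After move 2 (F): F=GGGG U=WWYY R=OROR D=WWYY L=OROR
After move 3 (F): F=GGGG U=WWRR R=YRYR D=OOYY L=OWOW
After move 4 (R'): R=RRYY U=WBRB F=GWGR D=OGYG B=YBOB
After move 5 (U): U=RWBB F=RRGR R=YBYY B=OWOB L=GWOW
After move 6 (U): U=BRBW F=YBGR R=OWYY B=GWOB L=RROW
After move 7 (R'): R=WYOY U=BOBG F=YRGW D=OBYR B=GWGB
Query 1: U[3] = G
Query 2: B[3] = B
Query 3: B[2] = G
Query 4: L[0] = R

Answer: G B G R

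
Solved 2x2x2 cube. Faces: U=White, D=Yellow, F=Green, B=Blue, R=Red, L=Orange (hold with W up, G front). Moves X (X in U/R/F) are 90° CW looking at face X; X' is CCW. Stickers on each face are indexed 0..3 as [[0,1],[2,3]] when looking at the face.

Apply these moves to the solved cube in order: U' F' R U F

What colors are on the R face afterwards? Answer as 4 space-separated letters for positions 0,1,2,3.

After move 1 (U'): U=WWWW F=OOGG R=GGRR B=RRBB L=BBOO
After move 2 (F'): F=OGOG U=WWGR R=YGYR D=BOYY L=BWOW
After move 3 (R): R=YYRG U=WGGG F=OOOY D=BBYR B=RRWB
After move 4 (U): U=GWGG F=YYOY R=RRRG B=BWWB L=OOOW
After move 5 (F): F=OYYY U=GWWO R=GRGG D=RRYR L=OBOB
Query: R face = GRGG

Answer: G R G G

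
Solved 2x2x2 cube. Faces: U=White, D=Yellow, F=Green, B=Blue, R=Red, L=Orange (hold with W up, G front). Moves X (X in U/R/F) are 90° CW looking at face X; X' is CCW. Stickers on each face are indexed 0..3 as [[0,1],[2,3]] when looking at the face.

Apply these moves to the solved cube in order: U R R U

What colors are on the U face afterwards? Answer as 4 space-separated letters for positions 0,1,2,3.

Answer: W W Y Y

Derivation:
After move 1 (U): U=WWWW F=RRGG R=BBRR B=OOBB L=GGOO
After move 2 (R): R=RBRB U=WRWG F=RYGY D=YBYO B=WOWB
After move 3 (R): R=RRBB U=WYWY F=RBGO D=YWYW B=GORB
After move 4 (U): U=WWYY F=RRGO R=GOBB B=GGRB L=RBOO
Query: U face = WWYY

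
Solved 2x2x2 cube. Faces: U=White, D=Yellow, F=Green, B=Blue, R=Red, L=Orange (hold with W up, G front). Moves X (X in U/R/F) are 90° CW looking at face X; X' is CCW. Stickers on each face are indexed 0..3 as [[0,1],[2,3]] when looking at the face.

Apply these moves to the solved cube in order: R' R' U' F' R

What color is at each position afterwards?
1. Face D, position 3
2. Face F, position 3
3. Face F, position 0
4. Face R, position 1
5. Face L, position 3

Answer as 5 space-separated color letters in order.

Answer: R W O W W

Derivation:
After move 1 (R'): R=RRRR U=WBWB F=GWGW D=YGYG B=YBYB
After move 2 (R'): R=RRRR U=WYWY F=GBGB D=YWYW B=GBGB
After move 3 (U'): U=YYWW F=OOGB R=GBRR B=RRGB L=GBOO
After move 4 (F'): F=OBOG U=YYGR R=WBYR D=BOYW L=GWOW
After move 5 (R): R=YWRB U=YBGG F=OOOW D=BGYR B=RRYB
Query 1: D[3] = R
Query 2: F[3] = W
Query 3: F[0] = O
Query 4: R[1] = W
Query 5: L[3] = W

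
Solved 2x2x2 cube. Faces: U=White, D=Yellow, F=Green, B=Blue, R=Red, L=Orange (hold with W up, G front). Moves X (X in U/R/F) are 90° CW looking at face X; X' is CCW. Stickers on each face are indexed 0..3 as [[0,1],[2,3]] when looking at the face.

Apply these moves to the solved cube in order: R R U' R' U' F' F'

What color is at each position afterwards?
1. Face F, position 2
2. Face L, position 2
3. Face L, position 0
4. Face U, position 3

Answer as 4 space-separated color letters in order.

Answer: B O W Y

Derivation:
After move 1 (R): R=RRRR U=WGWG F=GYGY D=YBYB B=WBWB
After move 2 (R): R=RRRR U=WYWY F=GBGB D=YWYW B=GBGB
After move 3 (U'): U=YYWW F=OOGB R=GBRR B=RRGB L=GBOO
After move 4 (R'): R=BRGR U=YGWR F=OYGW D=YOYB B=WRWB
After move 5 (U'): U=GRYW F=GBGW R=OYGR B=BRWB L=WROO
After move 6 (F'): F=BWGG U=GROG R=OYYR D=ROYB L=WWOY
After move 7 (F'): F=WGBG U=GROY R=OYRR D=WYYB L=WGOO
Query 1: F[2] = B
Query 2: L[2] = O
Query 3: L[0] = W
Query 4: U[3] = Y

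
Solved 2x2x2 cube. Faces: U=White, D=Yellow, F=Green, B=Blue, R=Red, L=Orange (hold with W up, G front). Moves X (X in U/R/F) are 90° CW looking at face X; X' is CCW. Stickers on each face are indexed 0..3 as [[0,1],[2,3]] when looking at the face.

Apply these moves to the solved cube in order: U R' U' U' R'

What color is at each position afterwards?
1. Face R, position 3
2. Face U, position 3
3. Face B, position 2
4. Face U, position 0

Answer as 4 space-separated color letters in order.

Answer: B R R O

Derivation:
After move 1 (U): U=WWWW F=RRGG R=BBRR B=OOBB L=GGOO
After move 2 (R'): R=BRBR U=WBWO F=RWGW D=YRYG B=YOYB
After move 3 (U'): U=BOWW F=GGGW R=RWBR B=BRYB L=YOOO
After move 4 (U'): U=OWBW F=YOGW R=GGBR B=RWYB L=BROO
After move 5 (R'): R=GRGB U=OYBR F=YWGW D=YOYW B=GWRB
Query 1: R[3] = B
Query 2: U[3] = R
Query 3: B[2] = R
Query 4: U[0] = O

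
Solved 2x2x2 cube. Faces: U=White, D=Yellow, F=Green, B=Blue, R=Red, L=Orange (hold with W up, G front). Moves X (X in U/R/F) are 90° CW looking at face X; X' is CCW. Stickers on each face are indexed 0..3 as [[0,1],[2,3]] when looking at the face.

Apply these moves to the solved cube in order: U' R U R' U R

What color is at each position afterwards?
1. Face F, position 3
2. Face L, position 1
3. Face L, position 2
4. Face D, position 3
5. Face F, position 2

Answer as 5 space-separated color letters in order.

After move 1 (U'): U=WWWW F=OOGG R=GGRR B=RRBB L=BBOO
After move 2 (R): R=RGRG U=WOWG F=OYGY D=YBYR B=WRWB
After move 3 (U): U=WWGO F=RGGY R=WRRG B=BBWB L=OYOO
After move 4 (R'): R=RGWR U=WWGB F=RWGO D=YGYY B=RBBB
After move 5 (U): U=GWBW F=RGGO R=RBWR B=OYBB L=RWOO
After move 6 (R): R=WRRB U=GGBO F=RGGY D=YBYO B=WYWB
Query 1: F[3] = Y
Query 2: L[1] = W
Query 3: L[2] = O
Query 4: D[3] = O
Query 5: F[2] = G

Answer: Y W O O G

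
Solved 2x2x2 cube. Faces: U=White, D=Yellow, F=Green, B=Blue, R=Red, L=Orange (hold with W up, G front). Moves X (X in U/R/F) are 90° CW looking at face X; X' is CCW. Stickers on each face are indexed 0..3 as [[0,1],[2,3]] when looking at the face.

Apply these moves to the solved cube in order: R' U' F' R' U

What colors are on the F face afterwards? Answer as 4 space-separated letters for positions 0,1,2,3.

Answer: W R O R

Derivation:
After move 1 (R'): R=RRRR U=WBWB F=GWGW D=YGYG B=YBYB
After move 2 (U'): U=BBWW F=OOGW R=GWRR B=RRYB L=YBOO
After move 3 (F'): F=OWOG U=BBGR R=GWYR D=BOYG L=YWOW
After move 4 (R'): R=WRGY U=BYGR F=OBOR D=BWYG B=GROB
After move 5 (U): U=GBRY F=WROR R=GRGY B=YWOB L=OBOW
Query: F face = WROR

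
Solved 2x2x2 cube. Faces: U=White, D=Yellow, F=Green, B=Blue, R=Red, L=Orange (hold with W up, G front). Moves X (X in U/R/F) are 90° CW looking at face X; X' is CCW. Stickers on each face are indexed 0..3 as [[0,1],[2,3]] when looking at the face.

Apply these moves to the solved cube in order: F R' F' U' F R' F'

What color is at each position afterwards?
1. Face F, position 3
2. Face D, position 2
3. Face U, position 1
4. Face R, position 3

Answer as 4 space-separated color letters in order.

Answer: G Y R R

Derivation:
After move 1 (F): F=GGGG U=WWOO R=WRWR D=RRYY L=OYOY
After move 2 (R'): R=RRWW U=WBOB F=GWGO D=RGYG B=YBRB
After move 3 (F'): F=WOGG U=WBRW R=GRRW D=YYYG L=OBOO
After move 4 (U'): U=BWWR F=OBGG R=WORW B=GRRB L=YBOO
After move 5 (F): F=GOGB U=BWOB R=WORW D=RWYG L=YYOY
After move 6 (R'): R=OWWR U=BROG F=GWGB D=ROYB B=GRWB
After move 7 (F'): F=WBGG U=BROW R=OWRR D=YYYB L=YGOO
Query 1: F[3] = G
Query 2: D[2] = Y
Query 3: U[1] = R
Query 4: R[3] = R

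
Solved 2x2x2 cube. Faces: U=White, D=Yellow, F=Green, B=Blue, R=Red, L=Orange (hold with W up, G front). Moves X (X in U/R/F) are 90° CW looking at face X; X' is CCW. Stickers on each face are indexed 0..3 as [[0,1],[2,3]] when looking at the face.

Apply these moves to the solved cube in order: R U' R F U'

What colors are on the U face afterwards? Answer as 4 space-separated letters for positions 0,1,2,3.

After move 1 (R): R=RRRR U=WGWG F=GYGY D=YBYB B=WBWB
After move 2 (U'): U=GGWW F=OOGY R=GYRR B=RRWB L=WBOO
After move 3 (R): R=RGRY U=GOWY F=OBGB D=YWYR B=WRGB
After move 4 (F): F=GOBB U=GOOB R=WGYY D=RRYR L=WYOW
After move 5 (U'): U=OBGO F=WYBB R=GOYY B=WGGB L=WROW
Query: U face = OBGO

Answer: O B G O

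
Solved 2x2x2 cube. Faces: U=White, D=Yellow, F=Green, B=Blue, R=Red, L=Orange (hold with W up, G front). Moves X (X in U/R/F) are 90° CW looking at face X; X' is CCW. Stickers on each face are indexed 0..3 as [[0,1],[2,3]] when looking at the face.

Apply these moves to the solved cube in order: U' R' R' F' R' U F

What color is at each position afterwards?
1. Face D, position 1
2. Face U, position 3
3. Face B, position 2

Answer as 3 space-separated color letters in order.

Answer: W Y O

Derivation:
After move 1 (U'): U=WWWW F=OOGG R=GGRR B=RRBB L=BBOO
After move 2 (R'): R=GRGR U=WBWR F=OWGW D=YOYG B=YRYB
After move 3 (R'): R=RRGG U=WYWY F=OBGR D=YWYW B=GROB
After move 4 (F'): F=BROG U=WYRG R=WRYG D=BOYW L=BYOW
After move 5 (R'): R=RGWY U=WORG F=BYOG D=BRYG B=WROB
After move 6 (U): U=RWGO F=RGOG R=WRWY B=BYOB L=BYOW
After move 7 (F): F=ORGG U=RWWY R=GROY D=WWYG L=BBOR
Query 1: D[1] = W
Query 2: U[3] = Y
Query 3: B[2] = O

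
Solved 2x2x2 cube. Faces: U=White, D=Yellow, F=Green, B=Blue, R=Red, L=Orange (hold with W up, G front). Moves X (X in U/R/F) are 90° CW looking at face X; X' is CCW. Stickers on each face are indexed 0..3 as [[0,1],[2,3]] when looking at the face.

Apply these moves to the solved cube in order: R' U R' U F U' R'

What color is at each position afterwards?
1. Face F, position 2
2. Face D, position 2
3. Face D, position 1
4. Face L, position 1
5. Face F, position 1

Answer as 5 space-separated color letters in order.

Answer: B Y Y W W

Derivation:
After move 1 (R'): R=RRRR U=WBWB F=GWGW D=YGYG B=YBYB
After move 2 (U): U=WWBB F=RRGW R=YBRR B=OOYB L=GWOO
After move 3 (R'): R=BRYR U=WYBO F=RWGB D=YRYW B=GOGB
After move 4 (U): U=BWOY F=BRGB R=GOYR B=GWGB L=RWOO
After move 5 (F): F=GBBR U=BWOW R=OOYR D=YGYW L=RYOR
After move 6 (U'): U=WWBO F=RYBR R=GBYR B=OOGB L=GWOR
After move 7 (R'): R=BRGY U=WGBO F=RWBO D=YYYR B=WOGB
Query 1: F[2] = B
Query 2: D[2] = Y
Query 3: D[1] = Y
Query 4: L[1] = W
Query 5: F[1] = W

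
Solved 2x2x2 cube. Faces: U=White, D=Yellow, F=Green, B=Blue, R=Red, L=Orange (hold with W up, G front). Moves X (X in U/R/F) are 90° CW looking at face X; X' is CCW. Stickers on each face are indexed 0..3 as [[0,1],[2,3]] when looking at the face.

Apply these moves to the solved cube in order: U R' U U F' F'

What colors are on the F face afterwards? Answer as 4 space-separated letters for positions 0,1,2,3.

After move 1 (U): U=WWWW F=RRGG R=BBRR B=OOBB L=GGOO
After move 2 (R'): R=BRBR U=WBWO F=RWGW D=YRYG B=YOYB
After move 3 (U): U=WWOB F=BRGW R=YOBR B=GGYB L=RWOO
After move 4 (U): U=OWBW F=YOGW R=GGBR B=RWYB L=BROO
After move 5 (F'): F=OWYG U=OWGB R=RGYR D=ROYG L=BWOB
After move 6 (F'): F=WGOY U=OWRY R=OGRR D=WBYG L=BBOG
Query: F face = WGOY

Answer: W G O Y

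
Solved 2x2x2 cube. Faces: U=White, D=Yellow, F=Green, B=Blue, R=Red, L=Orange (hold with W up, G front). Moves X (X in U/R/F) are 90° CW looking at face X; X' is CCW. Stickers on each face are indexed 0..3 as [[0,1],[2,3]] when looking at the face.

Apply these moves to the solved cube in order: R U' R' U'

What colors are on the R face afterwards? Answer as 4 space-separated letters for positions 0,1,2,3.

Answer: O G G R

Derivation:
After move 1 (R): R=RRRR U=WGWG F=GYGY D=YBYB B=WBWB
After move 2 (U'): U=GGWW F=OOGY R=GYRR B=RRWB L=WBOO
After move 3 (R'): R=YRGR U=GWWR F=OGGW D=YOYY B=BRBB
After move 4 (U'): U=WRGW F=WBGW R=OGGR B=YRBB L=BROO
Query: R face = OGGR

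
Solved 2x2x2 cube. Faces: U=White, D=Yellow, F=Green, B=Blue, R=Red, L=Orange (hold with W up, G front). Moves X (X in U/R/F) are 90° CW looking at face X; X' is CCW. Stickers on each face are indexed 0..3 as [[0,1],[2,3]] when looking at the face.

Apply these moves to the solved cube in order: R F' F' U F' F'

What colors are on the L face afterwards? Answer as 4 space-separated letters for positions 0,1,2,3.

Answer: Y O O W

Derivation:
After move 1 (R): R=RRRR U=WGWG F=GYGY D=YBYB B=WBWB
After move 2 (F'): F=YYGG U=WGRR R=BRYR D=OOYB L=OGOW
After move 3 (F'): F=YGYG U=WGBY R=OROR D=GWYB L=OROR
After move 4 (U): U=BWYG F=ORYG R=WBOR B=ORWB L=YGOR
After move 5 (F'): F=RGOY U=BWWO R=WBGR D=GRYB L=YGOY
After move 6 (F'): F=GYRO U=BWWG R=RBGR D=GYYB L=YOOW
Query: L face = YOOW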